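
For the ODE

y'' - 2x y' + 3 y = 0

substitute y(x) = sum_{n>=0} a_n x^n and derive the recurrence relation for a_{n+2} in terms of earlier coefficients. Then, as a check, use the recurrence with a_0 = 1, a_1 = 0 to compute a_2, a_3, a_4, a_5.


Substitute y = sum_n a_n x^n.
y''(x) has coefficient (n+2)(n+1) a_{n+2} at x^n;
-2 x y'(x) has coefficient -2 n a_n at x^n (shift);
3 y(x) has coefficient 3 a_n at x^n.
Matching x^n: (n+2)(n+1) a_{n+2} + (-2n + 3) a_n = 0.
Thus a_{n+2} = (2n - 3) / ((n+1)(n+2)) * a_n.

Check with a_0 = 1, a_1 = 0 (apply the recurrence for n = 0, 1, 2, 3): a_0 = 1, a_1 = 0, a_2 = -3/2, a_3 = 0, a_4 = -1/8, a_5 = 0.

a_(n+2) = (2n - 3) / ((n+1)(n+2)) * a_n; check: a_0 = 1, a_1 = 0, a_2 = -3/2, a_3 = 0, a_4 = -1/8, a_5 = 0


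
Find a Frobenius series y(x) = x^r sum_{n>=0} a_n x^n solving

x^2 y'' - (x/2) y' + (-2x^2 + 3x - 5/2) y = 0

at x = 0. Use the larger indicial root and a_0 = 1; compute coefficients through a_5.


Write in Frobenius form y'' + (p(x)/x) y' + (q(x)/x^2) y = 0:
  p(x) = -1/2,  q(x) = -2x^2 + 3x - 5/2.
Indicial equation: r(r-1) + (-1/2) r + (-5/2) = 0 -> roots r_1 = 5/2, r_2 = -1.
Take r = r_1 = 5/2. Let y(x) = x^r sum_{n>=0} a_n x^n with a_0 = 1.
Substitute y = x^r sum a_n x^n and match x^{r+n}. The recurrence is
  D(n) a_n + 3 a_{n-1} - 2 a_{n-2} = 0,  where D(n) = (r+n)(r+n-1) + (-1/2)(r+n) + (-5/2).
  a_n = [-3 a_{n-1} + 2 a_{n-2}] / D(n).
Since the indicial polynomial factors as (r - r_1)(r - r_2), D(n) = (r_1 + n - r_1)(r_1 + n - r_2) = n(n + 7/2).
Evaluating step by step (a_0 = 1):
  n = 1: D(1) = 1(1 + 7/2) = 9/2; numerator = -3(1) = -3; a_1 = (-3)/(9/2) = -2/3
  n = 2: D(2) = 2(2 + 7/2) = 11; numerator = -3(-2/3) + 2(1) = 4; a_2 = (4)/(11) = 4/11
  n = 3: D(3) = 3(3 + 7/2) = 39/2; numerator = -3(4/11) + 2(-2/3) = -80/33; a_3 = (-80/33)/(39/2) = -160/1287
  n = 4: D(4) = 4(4 + 7/2) = 30; numerator = -3(-160/1287) + 2(4/11) = 472/429; a_4 = (472/429)/(30) = 236/6435
  n = 5: D(5) = 5(5 + 7/2) = 85/2; numerator = -3(236/6435) + 2(-160/1287) = -2308/6435; a_5 = (-2308/6435)/(85/2) = -4616/546975

r = 5/2; a_0 = 1; a_1 = -2/3; a_2 = 4/11; a_3 = -160/1287; a_4 = 236/6435; a_5 = -4616/546975


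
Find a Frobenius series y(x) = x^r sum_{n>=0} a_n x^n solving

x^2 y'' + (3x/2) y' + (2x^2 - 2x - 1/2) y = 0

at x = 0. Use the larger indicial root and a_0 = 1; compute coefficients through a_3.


Write in Frobenius form y'' + (p(x)/x) y' + (q(x)/x^2) y = 0:
  p(x) = 3/2,  q(x) = 2x^2 - 2x - 1/2.
Indicial equation: r(r-1) + (3/2) r + (-1/2) = 0 -> roots r_1 = 1/2, r_2 = -1.
Take r = r_1 = 1/2. Let y(x) = x^r sum_{n>=0} a_n x^n with a_0 = 1.
Substitute y = x^r sum a_n x^n and match x^{r+n}. The recurrence is
  D(n) a_n - 2 a_{n-1} + 2 a_{n-2} = 0,  where D(n) = (r+n)(r+n-1) + (3/2)(r+n) + (-1/2).
  a_n = [2 a_{n-1} - 2 a_{n-2}] / D(n).
Since the indicial polynomial factors as (r - r_1)(r - r_2), D(n) = (r_1 + n - r_1)(r_1 + n - r_2) = n(n + 3/2).
Evaluating step by step (a_0 = 1):
  n = 1: D(1) = 1(1 + 3/2) = 5/2; numerator = 2(1) = 2; a_1 = (2)/(5/2) = 4/5
  n = 2: D(2) = 2(2 + 3/2) = 7; numerator = 2(4/5) - 2(1) = -2/5; a_2 = (-2/5)/(7) = -2/35
  n = 3: D(3) = 3(3 + 3/2) = 27/2; numerator = 2(-2/35) - 2(4/5) = -12/7; a_3 = (-12/7)/(27/2) = -8/63

r = 1/2; a_0 = 1; a_1 = 4/5; a_2 = -2/35; a_3 = -8/63


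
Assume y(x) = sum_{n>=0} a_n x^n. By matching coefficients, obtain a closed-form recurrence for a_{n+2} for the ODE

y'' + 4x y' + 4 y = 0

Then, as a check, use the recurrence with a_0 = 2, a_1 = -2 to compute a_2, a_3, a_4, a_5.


Substitute y = sum_n a_n x^n.
y''(x) has coefficient (n+2)(n+1) a_{n+2} at x^n;
4 x y'(x) has coefficient 4 n a_n at x^n (shift);
4 y(x) has coefficient 4 a_n at x^n.
Matching x^n: (n+2)(n+1) a_{n+2} + (4n + 4) a_n = 0.
Thus a_{n+2} = (-4n - 4) / ((n+1)(n+2)) * a_n.

Check with a_0 = 2, a_1 = -2 (apply the recurrence for n = 0, 1, 2, 3): a_0 = 2, a_1 = -2, a_2 = -4, a_3 = 8/3, a_4 = 4, a_5 = -32/15.

a_(n+2) = (-4n - 4) / ((n+1)(n+2)) * a_n; check: a_0 = 2, a_1 = -2, a_2 = -4, a_3 = 8/3, a_4 = 4, a_5 = -32/15


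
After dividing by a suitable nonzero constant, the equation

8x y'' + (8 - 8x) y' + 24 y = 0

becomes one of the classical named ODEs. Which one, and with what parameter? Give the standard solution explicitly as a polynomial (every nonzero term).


All three coefficients share the factor 8; dividing through by 8 gives  x y'' + (1 - x) y' + 3 y = 0.
This matches the Laguerre equation x y'' + (1 - x) y' + n y = 0 with n = 3; the polynomial solution is L_3(x).
With y = sum_k a_k x^k, matching x^k gives (k+1)k a_{k+1} + (k+1) a_{k+1} - k a_k + n a_k = 0, i.e. (k+1)^2 a_{k+1} = (k - n) a_k = (k - 3) a_k. The right side vanishes at k = 3, so the series terminates at degree 3.
Standard normalization L_n(0) = 1 gives a_0 = 1. Work upward with a_{k+1} = (k - 3) a_k / (k+1)^2:
  a_1 = (0 - 3)(1) / 1^2 = -3/1 = -3
  a_2 = (1 - 3)(-3) / 2^2 = 6/4 = 3/2
  a_3 = (2 - 3)(3/2) / 3^2 = (-3/2)/9 = -1/6
Hence L_3(x) = -x^3/6 + 3 x^2/2 - 3 x + 1.

L_3(x); series = -x^3/6 + 3 x^2/2 - 3 x + 1


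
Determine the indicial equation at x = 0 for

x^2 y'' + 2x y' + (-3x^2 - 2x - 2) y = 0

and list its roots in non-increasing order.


Divide by x^2 to reach normal form y'' + P_1(x) y' + P_2(x) y = 0 with P_1(x) = 2/x and P_2(x) = -3 - 2/x - 2/x^2.
x = 0 is a singular point because the y'-coefficient 2/x has a pole at x = 0 and the y-coefficient -3 - 2/x - 2/x^2 has a pole at x = 0.
It is a regular singular point because x P_1(x) = p(x) = 2 and x^2 P_2(x) = q(x) = -3x^2 - 2x - 2 are polynomials, hence analytic at x = 0.
p(0) = 2,  q(0) = -2.
Indicial equation: r(r-1) + p(0) r + q(0) = 0, i.e. r^2 + (p(0) - 1) r + q(0) = 0, i.e. r^2 + 1 r - 2 = 0.
Discriminant: (1)^2 - 4(-2) = 9, so r = (-1 ± 3)/2.
Solving: r_1 = 1, r_2 = -2.

indicial: r^2 + 1 r - 2 = 0; roots r_1 = 1, r_2 = -2


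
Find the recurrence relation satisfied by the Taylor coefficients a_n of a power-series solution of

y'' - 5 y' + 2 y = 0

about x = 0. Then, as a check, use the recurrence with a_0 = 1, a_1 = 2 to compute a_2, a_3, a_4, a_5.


Substitute y = sum_n a_n x^n.
y''(x) has coefficient (n+2)(n+1) a_{n+2} at x^n;
-5 y'(x) has coefficient -5 (n+1) a_{n+1} at x^n;
2 y(x) has coefficient 2 a_n at x^n.
Matching x^n: (n+2)(n+1) a_{n+2} - 5 (n+1) a_{n+1} + 2 a_n = 0.
Thus a_{n+2} = [5 (n+1) a_{n+1} - 2 a_n] / ((n+1)(n+2)).

Check with a_0 = 1, a_1 = 2 (apply the recurrence for n = 0, 1, 2, 3): a_0 = 1, a_1 = 2, a_2 = 4, a_3 = 6, a_4 = 41/6, a_5 = 187/30.

a_(n+2) = [5 (n+1) a_(n+1) - 2 a_n] / ((n+1)(n+2)); check: a_0 = 1, a_1 = 2, a_2 = 4, a_3 = 6, a_4 = 41/6, a_5 = 187/30


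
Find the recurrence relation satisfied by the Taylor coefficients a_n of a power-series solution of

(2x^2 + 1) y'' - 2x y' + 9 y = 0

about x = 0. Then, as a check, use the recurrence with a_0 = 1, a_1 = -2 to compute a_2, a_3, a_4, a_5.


Substitute y = sum_n a_n x^n.
(1 + 2 x^2) y'' contributes (n+2)(n+1) a_{n+2} + 2 n(n-1) a_n at x^n.
-2 x y'(x) contributes -2 n a_n at x^n.
9 y(x) contributes 9 a_n at x^n.
Matching x^n: (n+2)(n+1) a_{n+2} + (2 n(n-1) - 2 n + 9) a_n = 0.
Thus a_{n+2} = (-2 n(n-1) + 2 n - 9) / ((n+1)(n+2)) * a_n.

Check with a_0 = 1, a_1 = -2 (apply the recurrence for n = 0, 1, 2, 3): a_0 = 1, a_1 = -2, a_2 = -9/2, a_3 = 7/3, a_4 = 27/8, a_5 = -7/4.

a_(n+2) = (-2 n(n-1) + 2 n - 9) / ((n+1)(n+2)) * a_n; check: a_0 = 1, a_1 = -2, a_2 = -9/2, a_3 = 7/3, a_4 = 27/8, a_5 = -7/4


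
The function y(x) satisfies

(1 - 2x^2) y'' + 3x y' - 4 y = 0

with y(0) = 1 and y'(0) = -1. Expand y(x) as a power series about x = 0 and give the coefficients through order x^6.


Ansatz: y(x) = sum_{n>=0} a_n x^n, so y'(x) = sum_{n>=1} n a_n x^(n-1) and y''(x) = sum_{n>=2} n(n-1) a_n x^(n-2).
Substitute into P(x) y'' + Q(x) y' + R(x) y = 0 with P(x) = 1 - 2x^2, Q(x) = 3x, R(x) = -4, and match powers of x.
Initial conditions: a_0 = 1, a_1 = -1.
Setting the coefficient of each power of x to zero and solving order by order (substituting the coefficients already found):
  x^0: 2 a_2 - 4 a_0 = 0  ->  2 a_2 = 4 a_0 = 4  ->  a_2 = 2
  x^1: 6 a_3 - a_1 = 0  ->  6 a_3 = a_1 = -1  ->  a_3 = -1/6
  x^2: 12 a_4 - 2 a_2 = 0  ->  12 a_4 = 2 a_2 = 4  ->  a_4 = 1/3
  x^3: 20 a_5 - 7 a_3 = 0  ->  20 a_5 = 7 a_3 = -7/6  ->  a_5 = -7/120
  x^4: 30 a_6 - 16 a_4 = 0  ->  30 a_6 = 16 a_4 = 16/3  ->  a_6 = 8/45
Truncated series: y(x) = 1 - x + 2 x^2 - (1/6) x^3 + (1/3) x^4 - (7/120) x^5 + (8/45) x^6 + O(x^7).

a_0 = 1; a_1 = -1; a_2 = 2; a_3 = -1/6; a_4 = 1/3; a_5 = -7/120; a_6 = 8/45


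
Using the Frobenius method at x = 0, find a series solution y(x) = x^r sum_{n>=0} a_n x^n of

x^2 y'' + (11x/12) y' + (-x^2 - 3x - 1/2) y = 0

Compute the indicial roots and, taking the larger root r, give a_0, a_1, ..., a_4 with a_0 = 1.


Write in Frobenius form y'' + (p(x)/x) y' + (q(x)/x^2) y = 0:
  p(x) = 11/12,  q(x) = -x^2 - 3x - 1/2.
Indicial equation: r(r-1) + (11/12) r + (-1/2) = 0 -> roots r_1 = 3/4, r_2 = -2/3.
Take r = r_1 = 3/4. Let y(x) = x^r sum_{n>=0} a_n x^n with a_0 = 1.
Substitute y = x^r sum a_n x^n and match x^{r+n}. The recurrence is
  D(n) a_n - 3 a_{n-1} - 1 a_{n-2} = 0,  where D(n) = (r+n)(r+n-1) + (11/12)(r+n) + (-1/2).
  a_n = [3 a_{n-1} + 1 a_{n-2}] / D(n).
Since the indicial polynomial factors as (r - r_1)(r - r_2), D(n) = (r_1 + n - r_1)(r_1 + n - r_2) = n(n + 17/12).
Evaluating step by step (a_0 = 1):
  n = 1: D(1) = 1(1 + 17/12) = 29/12; numerator = 3(1) = 3; a_1 = (3)/(29/12) = 36/29
  n = 2: D(2) = 2(2 + 17/12) = 41/6; numerator = 3(36/29) + 1(1) = 137/29; a_2 = (137/29)/(41/6) = 822/1189
  n = 3: D(3) = 3(3 + 17/12) = 53/4; numerator = 3(822/1189) + 1(36/29) = 3942/1189; a_3 = (3942/1189)/(53/4) = 15768/63017
  n = 4: D(4) = 4(4 + 17/12) = 65/3; numerator = 3(15768/63017) + 1(822/1189) = 90870/63017; a_4 = (90870/63017)/(65/3) = 4194/63017

r = 3/4; a_0 = 1; a_1 = 36/29; a_2 = 822/1189; a_3 = 15768/63017; a_4 = 4194/63017


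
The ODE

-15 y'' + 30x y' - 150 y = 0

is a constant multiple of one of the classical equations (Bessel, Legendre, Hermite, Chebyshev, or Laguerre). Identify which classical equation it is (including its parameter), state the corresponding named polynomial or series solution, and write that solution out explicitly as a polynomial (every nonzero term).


All three coefficients share the factor -15; dividing through by -15 gives  y'' - 2x y' + 10 y = 0.
This matches the Hermite equation y'' - 2x y' + 2n y = 0 with 2n = 10, so n = 5; the polynomial solution is H_5(x).
With y = sum_k a_k x^k, matching x^k gives (k+2)(k+1) a_{k+2} = 2(k - n) a_k = 2(k - 5) a_k. The right side vanishes at k = 5, so the series with the parity of 5 terminates at degree 5.
Standard normalization: leading coefficient of H_n is 2^n, so a_5 = 2^5 = 32. Work downward with a_k = (k+1)(k+2) a_{k+2} / (2(k - n)):
  a_3 = (4)(5)(32) / (2(3 - 5)) = 640/(-4) = -160
  a_1 = (2)(3)(-160) / (2(1 - 5)) = -960/(-8) = 120
Hence H_5(x) = 32 x^5 - 160 x^3 + 120 x.

H_5(x); series = 32 x^5 - 160 x^3 + 120 x


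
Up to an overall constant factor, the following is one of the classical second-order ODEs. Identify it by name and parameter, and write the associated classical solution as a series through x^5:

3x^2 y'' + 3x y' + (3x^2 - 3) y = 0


All three coefficients share the factor 3; dividing through by 3 gives  x^2 y'' + x y' + (x^2 - 1) y = 0.
This matches the Bessel equation x^2 y'' + x y' + (x^2 - nu^2) y = 0 with nu^2 = 1, so nu = 1; the solution bounded at x = 0 is J_1(x).
Frobenius at x = 0: indicial roots ±nu; for r = nu the recurrence k(k + 2nu) c_k = -c_{k-2} gives the standard series J_nu(x) = sum_{k>=0} (-1)^k / (k! (k+nu)!) (x/2)^(2k+nu). Evaluate the first 3 terms:
  k = 0: (-1)^0 / (0! * 1! * 2^1) x^1 = 1/(1*1*2) x^1 = (1/2) x^1
  k = 1: (-1)^1 / (1! * 2! * 2^3) x^3 = -1/(1*2*8) x^3 = (-1/16) x^3
  k = 2: (-1)^2 / (2! * 3! * 2^5) x^5 = 1/(2*6*32) x^5 = (1/384) x^5
Hence J_1(x) = x^5/384 - x^3/16 + x/2 + ....

J_1(x); series = x^5/384 - x^3/16 + x/2


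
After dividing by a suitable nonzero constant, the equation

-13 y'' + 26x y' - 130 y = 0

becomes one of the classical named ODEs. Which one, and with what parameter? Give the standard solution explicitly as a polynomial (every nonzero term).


All three coefficients share the factor -13; dividing through by -13 gives  y'' - 2x y' + 10 y = 0.
This matches the Hermite equation y'' - 2x y' + 2n y = 0 with 2n = 10, so n = 5; the polynomial solution is H_5(x).
With y = sum_k a_k x^k, matching x^k gives (k+2)(k+1) a_{k+2} = 2(k - n) a_k = 2(k - 5) a_k. The right side vanishes at k = 5, so the series with the parity of 5 terminates at degree 5.
Standard normalization: leading coefficient of H_n is 2^n, so a_5 = 2^5 = 32. Work downward with a_k = (k+1)(k+2) a_{k+2} / (2(k - n)):
  a_3 = (4)(5)(32) / (2(3 - 5)) = 640/(-4) = -160
  a_1 = (2)(3)(-160) / (2(1 - 5)) = -960/(-8) = 120
Hence H_5(x) = 32 x^5 - 160 x^3 + 120 x.

H_5(x); series = 32 x^5 - 160 x^3 + 120 x


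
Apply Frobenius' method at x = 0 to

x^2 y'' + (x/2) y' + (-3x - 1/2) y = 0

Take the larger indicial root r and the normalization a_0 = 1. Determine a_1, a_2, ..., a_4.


Write in Frobenius form y'' + (p(x)/x) y' + (q(x)/x^2) y = 0:
  p(x) = 1/2,  q(x) = -3x - 1/2.
Indicial equation: r(r-1) + (1/2) r + (-1/2) = 0 -> roots r_1 = 1, r_2 = -1/2.
Take r = r_1 = 1. Let y(x) = x^r sum_{n>=0} a_n x^n with a_0 = 1.
Substitute y = x^r sum a_n x^n and match x^{r+n}. The recurrence is
  D(n) a_n - 3 a_{n-1} = 0,  where D(n) = (r+n)(r+n-1) + (1/2)(r+n) + (-1/2).
  a_n = 3 / D(n) * a_{n-1}.
Since the indicial polynomial factors as (r - r_1)(r - r_2), D(n) = (r_1 + n - r_1)(r_1 + n - r_2) = n(n + 3/2).
Evaluating step by step (a_0 = 1):
  n = 1: D(1) = 1(1 + 3/2) = 5/2; numerator = 3(1) = 3; a_1 = (3)/(5/2) = 6/5
  n = 2: D(2) = 2(2 + 3/2) = 7; numerator = 3(6/5) = 18/5; a_2 = (18/5)/(7) = 18/35
  n = 3: D(3) = 3(3 + 3/2) = 27/2; numerator = 3(18/35) = 54/35; a_3 = (54/35)/(27/2) = 4/35
  n = 4: D(4) = 4(4 + 3/2) = 22; numerator = 3(4/35) = 12/35; a_4 = (12/35)/(22) = 6/385

r = 1; a_0 = 1; a_1 = 6/5; a_2 = 18/35; a_3 = 4/35; a_4 = 6/385


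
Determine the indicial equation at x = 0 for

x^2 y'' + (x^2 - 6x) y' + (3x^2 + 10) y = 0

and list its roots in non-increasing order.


Divide by x^2 to reach normal form y'' + P_1(x) y' + P_2(x) y = 0 with P_1(x) = 1 - 6/x and P_2(x) = 3 + 10/x^2.
x = 0 is a singular point because the y'-coefficient 1 - 6/x has a pole at x = 0 and the y-coefficient 3 + 10/x^2 has a pole at x = 0.
It is a regular singular point because x P_1(x) = p(x) = x - 6 and x^2 P_2(x) = q(x) = 3x^2 + 10 are polynomials, hence analytic at x = 0.
p(0) = -6,  q(0) = 10.
Indicial equation: r(r-1) + p(0) r + q(0) = 0, i.e. r^2 + (p(0) - 1) r + q(0) = 0, i.e. r^2 - 7 r + 10 = 0.
Discriminant: (-7)^2 - 4(10) = 9, so r = (7 ± 3)/2.
Solving: r_1 = 5, r_2 = 2.

indicial: r^2 - 7 r + 10 = 0; roots r_1 = 5, r_2 = 2


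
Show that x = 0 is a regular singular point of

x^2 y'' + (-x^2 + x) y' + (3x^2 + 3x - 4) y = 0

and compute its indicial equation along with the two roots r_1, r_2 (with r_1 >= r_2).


Divide by x^2 to reach normal form y'' + P_1(x) y' + P_2(x) y = 0 with P_1(x) = -1 + 1/x and P_2(x) = 3 + 3/x - 4/x^2.
x = 0 is a singular point because the y'-coefficient -1 + 1/x has a pole at x = 0 and the y-coefficient 3 + 3/x - 4/x^2 has a pole at x = 0.
It is a regular singular point because x P_1(x) = p(x) = 1 - x and x^2 P_2(x) = q(x) = 3x^2 + 3x - 4 are polynomials, hence analytic at x = 0.
p(0) = 1,  q(0) = -4.
Indicial equation: r(r-1) + p(0) r + q(0) = 0, i.e. r^2 + (p(0) - 1) r + q(0) = 0, i.e. r^2 - 4 = 0.
Discriminant: (0)^2 - 4(-4) = 16, so r = (0 ± 4)/2.
Solving: r_1 = 2, r_2 = -2.

indicial: r^2 - 4 = 0; roots r_1 = 2, r_2 = -2


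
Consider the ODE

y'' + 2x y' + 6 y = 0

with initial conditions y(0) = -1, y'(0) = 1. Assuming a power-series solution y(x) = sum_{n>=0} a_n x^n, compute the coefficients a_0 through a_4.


Ansatz: y(x) = sum_{n>=0} a_n x^n, so y'(x) = sum_{n>=1} n a_n x^(n-1) and y''(x) = sum_{n>=2} n(n-1) a_n x^(n-2).
Substitute into P(x) y'' + Q(x) y' + R(x) y = 0 with P(x) = 1, Q(x) = 2x, R(x) = 6, and match powers of x.
Initial conditions: a_0 = -1, a_1 = 1.
Setting the coefficient of each power of x to zero and solving order by order (substituting the coefficients already found):
  x^0: 2 a_2 + 6 a_0 = 0  ->  2 a_2 = -6 a_0 = 6  ->  a_2 = 3
  x^1: 6 a_3 + 8 a_1 = 0  ->  6 a_3 = -8 a_1 = -8  ->  a_3 = -4/3
  x^2: 12 a_4 + 10 a_2 = 0  ->  12 a_4 = -10 a_2 = -30  ->  a_4 = -5/2
Truncated series: y(x) = -1 + x + 3 x^2 - (4/3) x^3 - (5/2) x^4 + O(x^5).

a_0 = -1; a_1 = 1; a_2 = 3; a_3 = -4/3; a_4 = -5/2


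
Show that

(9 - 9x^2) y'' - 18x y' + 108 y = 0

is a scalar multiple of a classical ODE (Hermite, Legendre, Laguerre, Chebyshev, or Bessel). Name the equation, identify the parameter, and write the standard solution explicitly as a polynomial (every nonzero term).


All three coefficients share the factor 9; dividing through by 9 gives  (1 - x^2) y'' - 2x y' + 12 y = 0.
This matches the Legendre equation (1 - x^2) y'' - 2x y' + n(n+1) y = 0 (note the -2x y' term) with n(n+1) = 12, so n = 3; the polynomial solution is P_3(x).
With y = sum_k a_k x^k, matching x^k gives (k+2)(k+1) a_{k+2} = [k(k+1) - n(n+1)] a_k = (k - 3)(k + 4) a_k. The right side vanishes at k = 3, so the series with the parity of 3 terminates at degree 3.
Standard normalization (P_n(1) = 1): leading coefficient (2n)!/(2^n (n!)^2) = 720/(8*36) = 5/2, so a_3 = 5/2. Work downward with a_k = (k+1)(k+2) a_{k+2} / ((k - 3)(k + 4)):
  a_1 = (2)(3)(5/2) / ((1 - 3)(1 + 4)) = 15/(-10) = -3/2
Hence P_3(x) = 5 x^3/2 - 3 x/2.

P_3(x); series = 5 x^3/2 - 3 x/2


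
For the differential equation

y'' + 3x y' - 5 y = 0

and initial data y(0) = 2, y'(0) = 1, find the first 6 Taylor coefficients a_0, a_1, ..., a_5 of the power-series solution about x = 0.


Ansatz: y(x) = sum_{n>=0} a_n x^n, so y'(x) = sum_{n>=1} n a_n x^(n-1) and y''(x) = sum_{n>=2} n(n-1) a_n x^(n-2).
Substitute into P(x) y'' + Q(x) y' + R(x) y = 0 with P(x) = 1, Q(x) = 3x, R(x) = -5, and match powers of x.
Initial conditions: a_0 = 2, a_1 = 1.
Setting the coefficient of each power of x to zero and solving order by order (substituting the coefficients already found):
  x^0: 2 a_2 - 5 a_0 = 0  ->  2 a_2 = 5 a_0 = 10  ->  a_2 = 5
  x^1: 6 a_3 - 2 a_1 = 0  ->  6 a_3 = 2 a_1 = 2  ->  a_3 = 1/3
  x^2: 12 a_4 + a_2 = 0  ->  12 a_4 = -a_2 = -5  ->  a_4 = -5/12
  x^3: 20 a_5 + 4 a_3 = 0  ->  20 a_5 = -4 a_3 = -4/3  ->  a_5 = -1/15
Truncated series: y(x) = 2 + x + 5 x^2 + (1/3) x^3 - (5/12) x^4 - (1/15) x^5 + O(x^6).

a_0 = 2; a_1 = 1; a_2 = 5; a_3 = 1/3; a_4 = -5/12; a_5 = -1/15


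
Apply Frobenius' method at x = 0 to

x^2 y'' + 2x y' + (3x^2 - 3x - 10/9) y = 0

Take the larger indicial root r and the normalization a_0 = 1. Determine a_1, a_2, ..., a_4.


Write in Frobenius form y'' + (p(x)/x) y' + (q(x)/x^2) y = 0:
  p(x) = 2,  q(x) = 3x^2 - 3x - 10/9.
Indicial equation: r(r-1) + (2) r + (-10/9) = 0 -> roots r_1 = 2/3, r_2 = -5/3.
Take r = r_1 = 2/3. Let y(x) = x^r sum_{n>=0} a_n x^n with a_0 = 1.
Substitute y = x^r sum a_n x^n and match x^{r+n}. The recurrence is
  D(n) a_n - 3 a_{n-1} + 3 a_{n-2} = 0,  where D(n) = (r+n)(r+n-1) + (2)(r+n) + (-10/9).
  a_n = [3 a_{n-1} - 3 a_{n-2}] / D(n).
Since the indicial polynomial factors as (r - r_1)(r - r_2), D(n) = (r_1 + n - r_1)(r_1 + n - r_2) = n(n + 7/3).
Evaluating step by step (a_0 = 1):
  n = 1: D(1) = 1(1 + 7/3) = 10/3; numerator = 3(1) = 3; a_1 = (3)/(10/3) = 9/10
  n = 2: D(2) = 2(2 + 7/3) = 26/3; numerator = 3(9/10) - 3(1) = -3/10; a_2 = (-3/10)/(26/3) = -9/260
  n = 3: D(3) = 3(3 + 7/3) = 16; numerator = 3(-9/260) - 3(9/10) = -729/260; a_3 = (-729/260)/(16) = -729/4160
  n = 4: D(4) = 4(4 + 7/3) = 76/3; numerator = 3(-729/4160) - 3(-9/260) = -27/64; a_4 = (-27/64)/(76/3) = -81/4864

r = 2/3; a_0 = 1; a_1 = 9/10; a_2 = -9/260; a_3 = -729/4160; a_4 = -81/4864


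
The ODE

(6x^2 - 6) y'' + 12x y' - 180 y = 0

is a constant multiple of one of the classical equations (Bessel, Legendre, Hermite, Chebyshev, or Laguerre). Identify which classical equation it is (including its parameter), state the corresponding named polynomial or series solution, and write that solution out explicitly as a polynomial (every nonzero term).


All three coefficients share the factor -6; dividing through by -6 gives  (1 - x^2) y'' - 2x y' + 30 y = 0.
This matches the Legendre equation (1 - x^2) y'' - 2x y' + n(n+1) y = 0 (note the -2x y' term) with n(n+1) = 30, so n = 5; the polynomial solution is P_5(x).
With y = sum_k a_k x^k, matching x^k gives (k+2)(k+1) a_{k+2} = [k(k+1) - n(n+1)] a_k = (k - 5)(k + 6) a_k. The right side vanishes at k = 5, so the series with the parity of 5 terminates at degree 5.
Standard normalization (P_n(1) = 1): leading coefficient (2n)!/(2^n (n!)^2) = 3628800/(32*14400) = 63/8, so a_5 = 63/8. Work downward with a_k = (k+1)(k+2) a_{k+2} / ((k - 5)(k + 6)):
  a_3 = (4)(5)(63/8) / ((3 - 5)(3 + 6)) = (315/2)/(-18) = -35/4
  a_1 = (2)(3)(-35/4) / ((1 - 5)(1 + 6)) = (-105/2)/(-28) = 15/8
Hence P_5(x) = 63 x^5/8 - 35 x^3/4 + 15 x/8.

P_5(x); series = 63 x^5/8 - 35 x^3/4 + 15 x/8


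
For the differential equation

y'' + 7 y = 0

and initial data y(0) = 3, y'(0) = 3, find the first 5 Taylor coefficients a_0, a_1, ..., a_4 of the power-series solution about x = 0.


Ansatz: y(x) = sum_{n>=0} a_n x^n, so y'(x) = sum_{n>=1} n a_n x^(n-1) and y''(x) = sum_{n>=2} n(n-1) a_n x^(n-2).
Substitute into P(x) y'' + Q(x) y' + R(x) y = 0 with P(x) = 1, Q(x) = 0, R(x) = 7, and match powers of x.
Initial conditions: a_0 = 3, a_1 = 3.
Setting the coefficient of each power of x to zero and solving order by order (substituting the coefficients already found):
  x^0: 2 a_2 + 7 a_0 = 0  ->  2 a_2 = -7 a_0 = -21  ->  a_2 = -21/2
  x^1: 6 a_3 + 7 a_1 = 0  ->  6 a_3 = -7 a_1 = -21  ->  a_3 = -7/2
  x^2: 12 a_4 + 7 a_2 = 0  ->  12 a_4 = -7 a_2 = 147/2  ->  a_4 = 49/8
Truncated series: y(x) = 3 + 3 x - (21/2) x^2 - (7/2) x^3 + (49/8) x^4 + O(x^5).

a_0 = 3; a_1 = 3; a_2 = -21/2; a_3 = -7/2; a_4 = 49/8


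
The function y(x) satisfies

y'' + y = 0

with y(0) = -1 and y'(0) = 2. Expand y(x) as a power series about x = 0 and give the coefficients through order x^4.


Ansatz: y(x) = sum_{n>=0} a_n x^n, so y'(x) = sum_{n>=1} n a_n x^(n-1) and y''(x) = sum_{n>=2} n(n-1) a_n x^(n-2).
Substitute into P(x) y'' + Q(x) y' + R(x) y = 0 with P(x) = 1, Q(x) = 0, R(x) = 1, and match powers of x.
Initial conditions: a_0 = -1, a_1 = 2.
Setting the coefficient of each power of x to zero and solving order by order (substituting the coefficients already found):
  x^0: 2 a_2 + a_0 = 0  ->  2 a_2 = -a_0 = 1  ->  a_2 = 1/2
  x^1: 6 a_3 + a_1 = 0  ->  6 a_3 = -a_1 = -2  ->  a_3 = -1/3
  x^2: 12 a_4 + a_2 = 0  ->  12 a_4 = -a_2 = -1/2  ->  a_4 = -1/24
Truncated series: y(x) = -1 + 2 x + (1/2) x^2 - (1/3) x^3 - (1/24) x^4 + O(x^5).

a_0 = -1; a_1 = 2; a_2 = 1/2; a_3 = -1/3; a_4 = -1/24


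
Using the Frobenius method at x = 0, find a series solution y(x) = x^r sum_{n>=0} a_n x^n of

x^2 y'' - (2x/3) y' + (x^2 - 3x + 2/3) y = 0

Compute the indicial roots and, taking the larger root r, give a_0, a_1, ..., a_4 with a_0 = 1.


Write in Frobenius form y'' + (p(x)/x) y' + (q(x)/x^2) y = 0:
  p(x) = -2/3,  q(x) = x^2 - 3x + 2/3.
Indicial equation: r(r-1) + (-2/3) r + (2/3) = 0 -> roots r_1 = 1, r_2 = 2/3.
Take r = r_1 = 1. Let y(x) = x^r sum_{n>=0} a_n x^n with a_0 = 1.
Substitute y = x^r sum a_n x^n and match x^{r+n}. The recurrence is
  D(n) a_n - 3 a_{n-1} + 1 a_{n-2} = 0,  where D(n) = (r+n)(r+n-1) + (-2/3)(r+n) + (2/3).
  a_n = [3 a_{n-1} - 1 a_{n-2}] / D(n).
Since the indicial polynomial factors as (r - r_1)(r - r_2), D(n) = (r_1 + n - r_1)(r_1 + n - r_2) = n(n + 1/3).
Evaluating step by step (a_0 = 1):
  n = 1: D(1) = 1(1 + 1/3) = 4/3; numerator = 3(1) = 3; a_1 = (3)/(4/3) = 9/4
  n = 2: D(2) = 2(2 + 1/3) = 14/3; numerator = 3(9/4) - 1(1) = 23/4; a_2 = (23/4)/(14/3) = 69/56
  n = 3: D(3) = 3(3 + 1/3) = 10; numerator = 3(69/56) - 1(9/4) = 81/56; a_3 = (81/56)/(10) = 81/560
  n = 4: D(4) = 4(4 + 1/3) = 52/3; numerator = 3(81/560) - 1(69/56) = -447/560; a_4 = (-447/560)/(52/3) = -1341/29120

r = 1; a_0 = 1; a_1 = 9/4; a_2 = 69/56; a_3 = 81/560; a_4 = -1341/29120


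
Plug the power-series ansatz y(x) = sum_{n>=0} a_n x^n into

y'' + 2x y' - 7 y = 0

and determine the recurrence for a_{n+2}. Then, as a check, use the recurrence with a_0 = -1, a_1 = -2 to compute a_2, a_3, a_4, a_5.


Substitute y = sum_n a_n x^n.
y''(x) has coefficient (n+2)(n+1) a_{n+2} at x^n;
2 x y'(x) has coefficient 2 n a_n at x^n (shift);
-7 y(x) has coefficient -7 a_n at x^n.
Matching x^n: (n+2)(n+1) a_{n+2} + (2n - 7) a_n = 0.
Thus a_{n+2} = (-2n + 7) / ((n+1)(n+2)) * a_n.

Check with a_0 = -1, a_1 = -2 (apply the recurrence for n = 0, 1, 2, 3): a_0 = -1, a_1 = -2, a_2 = -7/2, a_3 = -5/3, a_4 = -7/8, a_5 = -1/12.

a_(n+2) = (-2n + 7) / ((n+1)(n+2)) * a_n; check: a_0 = -1, a_1 = -2, a_2 = -7/2, a_3 = -5/3, a_4 = -7/8, a_5 = -1/12


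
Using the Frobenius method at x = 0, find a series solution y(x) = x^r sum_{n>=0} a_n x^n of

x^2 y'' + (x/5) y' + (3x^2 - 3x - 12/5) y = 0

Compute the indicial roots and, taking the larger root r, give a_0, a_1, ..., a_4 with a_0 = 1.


Write in Frobenius form y'' + (p(x)/x) y' + (q(x)/x^2) y = 0:
  p(x) = 1/5,  q(x) = 3x^2 - 3x - 12/5.
Indicial equation: r(r-1) + (1/5) r + (-12/5) = 0 -> roots r_1 = 2, r_2 = -6/5.
Take r = r_1 = 2. Let y(x) = x^r sum_{n>=0} a_n x^n with a_0 = 1.
Substitute y = x^r sum a_n x^n and match x^{r+n}. The recurrence is
  D(n) a_n - 3 a_{n-1} + 3 a_{n-2} = 0,  where D(n) = (r+n)(r+n-1) + (1/5)(r+n) + (-12/5).
  a_n = [3 a_{n-1} - 3 a_{n-2}] / D(n).
Since the indicial polynomial factors as (r - r_1)(r - r_2), D(n) = (r_1 + n - r_1)(r_1 + n - r_2) = n(n + 16/5).
Evaluating step by step (a_0 = 1):
  n = 1: D(1) = 1(1 + 16/5) = 21/5; numerator = 3(1) = 3; a_1 = (3)/(21/5) = 5/7
  n = 2: D(2) = 2(2 + 16/5) = 52/5; numerator = 3(5/7) - 3(1) = -6/7; a_2 = (-6/7)/(52/5) = -15/182
  n = 3: D(3) = 3(3 + 16/5) = 93/5; numerator = 3(-15/182) - 3(5/7) = -435/182; a_3 = (-435/182)/(93/5) = -725/5642
  n = 4: D(4) = 4(4 + 16/5) = 144/5; numerator = 3(-725/5642) - 3(-15/182) = -30/217; a_4 = (-30/217)/(144/5) = -25/5208

r = 2; a_0 = 1; a_1 = 5/7; a_2 = -15/182; a_3 = -725/5642; a_4 = -25/5208


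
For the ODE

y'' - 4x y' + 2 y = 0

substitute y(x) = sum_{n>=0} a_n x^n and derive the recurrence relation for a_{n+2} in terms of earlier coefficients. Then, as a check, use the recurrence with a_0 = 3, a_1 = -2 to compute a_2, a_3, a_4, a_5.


Substitute y = sum_n a_n x^n.
y''(x) has coefficient (n+2)(n+1) a_{n+2} at x^n;
-4 x y'(x) has coefficient -4 n a_n at x^n (shift);
2 y(x) has coefficient 2 a_n at x^n.
Matching x^n: (n+2)(n+1) a_{n+2} + (-4n + 2) a_n = 0.
Thus a_{n+2} = (4n - 2) / ((n+1)(n+2)) * a_n.

Check with a_0 = 3, a_1 = -2 (apply the recurrence for n = 0, 1, 2, 3): a_0 = 3, a_1 = -2, a_2 = -3, a_3 = -2/3, a_4 = -3/2, a_5 = -1/3.

a_(n+2) = (4n - 2) / ((n+1)(n+2)) * a_n; check: a_0 = 3, a_1 = -2, a_2 = -3, a_3 = -2/3, a_4 = -3/2, a_5 = -1/3


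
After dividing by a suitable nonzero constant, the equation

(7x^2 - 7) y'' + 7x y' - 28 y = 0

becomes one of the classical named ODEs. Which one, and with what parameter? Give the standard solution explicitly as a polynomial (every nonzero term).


All three coefficients share the factor -7; dividing through by -7 gives  (1 - x^2) y'' - x y' + 4 y = 0.
This matches the Chebyshev equation (1 - x^2) y'' - x y' + n^2 y = 0 (note the -x y' term, not -2x y') with n^2 = 4, so n = 2; the polynomial solution is T_2(x).
With y = sum_k a_k x^k, matching x^k gives (k+2)(k+1) a_{k+2} = (k^2 - n^2) a_k = (k - 2)(k + 2) a_k. The right side vanishes at k = 2, so the series with the parity of 2 terminates at degree 2.
Standard normalization: leading coefficient of T_n is 2^(n-1), so a_2 = 2^1 = 2. Work downward with a_k = (k+1)(k+2) a_{k+2} / ((k - 2)(k + 2)):
  a_0 = (1)(2)(2) / ((0 - 2)(0 + 2)) = 4/(-4) = -1
Hence T_2(x) = 2 x^2 - 1.

T_2(x); series = 2 x^2 - 1


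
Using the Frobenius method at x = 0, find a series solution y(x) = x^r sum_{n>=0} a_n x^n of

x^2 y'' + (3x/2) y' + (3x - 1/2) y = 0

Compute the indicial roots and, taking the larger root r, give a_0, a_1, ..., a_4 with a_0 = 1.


Write in Frobenius form y'' + (p(x)/x) y' + (q(x)/x^2) y = 0:
  p(x) = 3/2,  q(x) = 3x - 1/2.
Indicial equation: r(r-1) + (3/2) r + (-1/2) = 0 -> roots r_1 = 1/2, r_2 = -1.
Take r = r_1 = 1/2. Let y(x) = x^r sum_{n>=0} a_n x^n with a_0 = 1.
Substitute y = x^r sum a_n x^n and match x^{r+n}. The recurrence is
  D(n) a_n + 3 a_{n-1} = 0,  where D(n) = (r+n)(r+n-1) + (3/2)(r+n) + (-1/2).
  a_n = -3 / D(n) * a_{n-1}.
Since the indicial polynomial factors as (r - r_1)(r - r_2), D(n) = (r_1 + n - r_1)(r_1 + n - r_2) = n(n + 3/2).
Evaluating step by step (a_0 = 1):
  n = 1: D(1) = 1(1 + 3/2) = 5/2; numerator = -3(1) = -3; a_1 = (-3)/(5/2) = -6/5
  n = 2: D(2) = 2(2 + 3/2) = 7; numerator = -3(-6/5) = 18/5; a_2 = (18/5)/(7) = 18/35
  n = 3: D(3) = 3(3 + 3/2) = 27/2; numerator = -3(18/35) = -54/35; a_3 = (-54/35)/(27/2) = -4/35
  n = 4: D(4) = 4(4 + 3/2) = 22; numerator = -3(-4/35) = 12/35; a_4 = (12/35)/(22) = 6/385

r = 1/2; a_0 = 1; a_1 = -6/5; a_2 = 18/35; a_3 = -4/35; a_4 = 6/385


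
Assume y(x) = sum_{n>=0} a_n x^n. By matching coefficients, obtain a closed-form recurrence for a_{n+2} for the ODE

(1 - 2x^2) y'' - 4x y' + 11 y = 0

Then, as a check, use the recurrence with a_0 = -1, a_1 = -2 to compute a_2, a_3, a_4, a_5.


Substitute y = sum_n a_n x^n.
(1 - 2 x^2) y'' contributes (n+2)(n+1) a_{n+2} - 2 n(n-1) a_n at x^n.
-4 x y'(x) contributes -4 n a_n at x^n.
11 y(x) contributes 11 a_n at x^n.
Matching x^n: (n+2)(n+1) a_{n+2} + (-2 n(n-1) - 4 n + 11) a_n = 0.
Thus a_{n+2} = (2 n(n-1) + 4 n - 11) / ((n+1)(n+2)) * a_n.

Check with a_0 = -1, a_1 = -2 (apply the recurrence for n = 0, 1, 2, 3): a_0 = -1, a_1 = -2, a_2 = 11/2, a_3 = 7/3, a_4 = 11/24, a_5 = 91/60.

a_(n+2) = (2 n(n-1) + 4 n - 11) / ((n+1)(n+2)) * a_n; check: a_0 = -1, a_1 = -2, a_2 = 11/2, a_3 = 7/3, a_4 = 11/24, a_5 = 91/60


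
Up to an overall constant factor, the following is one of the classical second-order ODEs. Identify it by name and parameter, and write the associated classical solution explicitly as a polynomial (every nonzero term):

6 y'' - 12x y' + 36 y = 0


All three coefficients share the factor 6; dividing through by 6 gives  y'' - 2x y' + 6 y = 0.
This matches the Hermite equation y'' - 2x y' + 2n y = 0 with 2n = 6, so n = 3; the polynomial solution is H_3(x).
With y = sum_k a_k x^k, matching x^k gives (k+2)(k+1) a_{k+2} = 2(k - n) a_k = 2(k - 3) a_k. The right side vanishes at k = 3, so the series with the parity of 3 terminates at degree 3.
Standard normalization: leading coefficient of H_n is 2^n, so a_3 = 2^3 = 8. Work downward with a_k = (k+1)(k+2) a_{k+2} / (2(k - n)):
  a_1 = (2)(3)(8) / (2(1 - 3)) = 48/(-4) = -12
Hence H_3(x) = 8 x^3 - 12 x.

H_3(x); series = 8 x^3 - 12 x


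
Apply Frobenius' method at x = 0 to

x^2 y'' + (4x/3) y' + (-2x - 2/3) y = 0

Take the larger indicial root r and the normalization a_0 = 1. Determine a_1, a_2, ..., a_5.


Write in Frobenius form y'' + (p(x)/x) y' + (q(x)/x^2) y = 0:
  p(x) = 4/3,  q(x) = -2x - 2/3.
Indicial equation: r(r-1) + (4/3) r + (-2/3) = 0 -> roots r_1 = 2/3, r_2 = -1.
Take r = r_1 = 2/3. Let y(x) = x^r sum_{n>=0} a_n x^n with a_0 = 1.
Substitute y = x^r sum a_n x^n and match x^{r+n}. The recurrence is
  D(n) a_n - 2 a_{n-1} = 0,  where D(n) = (r+n)(r+n-1) + (4/3)(r+n) + (-2/3).
  a_n = 2 / D(n) * a_{n-1}.
Since the indicial polynomial factors as (r - r_1)(r - r_2), D(n) = (r_1 + n - r_1)(r_1 + n - r_2) = n(n + 5/3).
Evaluating step by step (a_0 = 1):
  n = 1: D(1) = 1(1 + 5/3) = 8/3; numerator = 2(1) = 2; a_1 = (2)/(8/3) = 3/4
  n = 2: D(2) = 2(2 + 5/3) = 22/3; numerator = 2(3/4) = 3/2; a_2 = (3/2)/(22/3) = 9/44
  n = 3: D(3) = 3(3 + 5/3) = 14; numerator = 2(9/44) = 9/22; a_3 = (9/22)/(14) = 9/308
  n = 4: D(4) = 4(4 + 5/3) = 68/3; numerator = 2(9/308) = 9/154; a_4 = (9/154)/(68/3) = 27/10472
  n = 5: D(5) = 5(5 + 5/3) = 100/3; numerator = 2(27/10472) = 27/5236; a_5 = (27/5236)/(100/3) = 81/523600

r = 2/3; a_0 = 1; a_1 = 3/4; a_2 = 9/44; a_3 = 9/308; a_4 = 27/10472; a_5 = 81/523600


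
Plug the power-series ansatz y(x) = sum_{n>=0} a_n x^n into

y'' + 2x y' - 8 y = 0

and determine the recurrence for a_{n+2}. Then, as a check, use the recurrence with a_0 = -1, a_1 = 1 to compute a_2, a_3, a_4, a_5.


Substitute y = sum_n a_n x^n.
y''(x) has coefficient (n+2)(n+1) a_{n+2} at x^n;
2 x y'(x) has coefficient 2 n a_n at x^n (shift);
-8 y(x) has coefficient -8 a_n at x^n.
Matching x^n: (n+2)(n+1) a_{n+2} + (2n - 8) a_n = 0.
Thus a_{n+2} = (-2n + 8) / ((n+1)(n+2)) * a_n.

Check with a_0 = -1, a_1 = 1 (apply the recurrence for n = 0, 1, 2, 3): a_0 = -1, a_1 = 1, a_2 = -4, a_3 = 1, a_4 = -4/3, a_5 = 1/10.

a_(n+2) = (-2n + 8) / ((n+1)(n+2)) * a_n; check: a_0 = -1, a_1 = 1, a_2 = -4, a_3 = 1, a_4 = -4/3, a_5 = 1/10


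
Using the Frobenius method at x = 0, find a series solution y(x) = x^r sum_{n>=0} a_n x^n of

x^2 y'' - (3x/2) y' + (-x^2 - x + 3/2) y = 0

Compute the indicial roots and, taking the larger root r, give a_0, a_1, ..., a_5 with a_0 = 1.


Write in Frobenius form y'' + (p(x)/x) y' + (q(x)/x^2) y = 0:
  p(x) = -3/2,  q(x) = -x^2 - x + 3/2.
Indicial equation: r(r-1) + (-3/2) r + (3/2) = 0 -> roots r_1 = 3/2, r_2 = 1.
Take r = r_1 = 3/2. Let y(x) = x^r sum_{n>=0} a_n x^n with a_0 = 1.
Substitute y = x^r sum a_n x^n and match x^{r+n}. The recurrence is
  D(n) a_n - 1 a_{n-1} - 1 a_{n-2} = 0,  where D(n) = (r+n)(r+n-1) + (-3/2)(r+n) + (3/2).
  a_n = [1 a_{n-1} + 1 a_{n-2}] / D(n).
Since the indicial polynomial factors as (r - r_1)(r - r_2), D(n) = (r_1 + n - r_1)(r_1 + n - r_2) = n(n + 1/2).
Evaluating step by step (a_0 = 1):
  n = 1: D(1) = 1(1 + 1/2) = 3/2; numerator = 1(1) = 1; a_1 = (1)/(3/2) = 2/3
  n = 2: D(2) = 2(2 + 1/2) = 5; numerator = 1(2/3) + 1(1) = 5/3; a_2 = (5/3)/(5) = 1/3
  n = 3: D(3) = 3(3 + 1/2) = 21/2; numerator = 1(1/3) + 1(2/3) = 1; a_3 = (1)/(21/2) = 2/21
  n = 4: D(4) = 4(4 + 1/2) = 18; numerator = 1(2/21) + 1(1/3) = 3/7; a_4 = (3/7)/(18) = 1/42
  n = 5: D(5) = 5(5 + 1/2) = 55/2; numerator = 1(1/42) + 1(2/21) = 5/42; a_5 = (5/42)/(55/2) = 1/231

r = 3/2; a_0 = 1; a_1 = 2/3; a_2 = 1/3; a_3 = 2/21; a_4 = 1/42; a_5 = 1/231


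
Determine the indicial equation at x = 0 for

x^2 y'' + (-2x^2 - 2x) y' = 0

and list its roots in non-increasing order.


Divide by x^2 to reach normal form y'' + P_1(x) y' + P_2(x) y = 0 with P_1(x) = -2 - 2/x and P_2(x) = 0.
x = 0 is a singular point because the y'-coefficient -2 - 2/x has a pole at x = 0.
It is a regular singular point because x P_1(x) = p(x) = -2x - 2 and x^2 P_2(x) = q(x) = 0 are polynomials, hence analytic at x = 0.
p(0) = -2,  q(0) = 0.
Indicial equation: r(r-1) + p(0) r + q(0) = 0, i.e. r^2 + (p(0) - 1) r + q(0) = 0, i.e. r^2 - 3 r = 0.
Discriminant: (-3)^2 - 4(0) = 9, so r = (3 ± 3)/2.
Solving: r_1 = 3, r_2 = 0.

indicial: r^2 - 3 r = 0; roots r_1 = 3, r_2 = 0


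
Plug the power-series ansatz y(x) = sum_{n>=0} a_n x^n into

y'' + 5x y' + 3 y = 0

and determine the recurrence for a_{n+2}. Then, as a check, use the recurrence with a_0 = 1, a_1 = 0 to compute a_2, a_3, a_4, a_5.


Substitute y = sum_n a_n x^n.
y''(x) has coefficient (n+2)(n+1) a_{n+2} at x^n;
5 x y'(x) has coefficient 5 n a_n at x^n (shift);
3 y(x) has coefficient 3 a_n at x^n.
Matching x^n: (n+2)(n+1) a_{n+2} + (5n + 3) a_n = 0.
Thus a_{n+2} = (-5n - 3) / ((n+1)(n+2)) * a_n.

Check with a_0 = 1, a_1 = 0 (apply the recurrence for n = 0, 1, 2, 3): a_0 = 1, a_1 = 0, a_2 = -3/2, a_3 = 0, a_4 = 13/8, a_5 = 0.

a_(n+2) = (-5n - 3) / ((n+1)(n+2)) * a_n; check: a_0 = 1, a_1 = 0, a_2 = -3/2, a_3 = 0, a_4 = 13/8, a_5 = 0


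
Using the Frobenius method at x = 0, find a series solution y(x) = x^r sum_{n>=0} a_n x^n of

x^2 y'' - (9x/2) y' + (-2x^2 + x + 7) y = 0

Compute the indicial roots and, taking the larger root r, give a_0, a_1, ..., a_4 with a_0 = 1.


Write in Frobenius form y'' + (p(x)/x) y' + (q(x)/x^2) y = 0:
  p(x) = -9/2,  q(x) = -2x^2 + x + 7.
Indicial equation: r(r-1) + (-9/2) r + (7) = 0 -> roots r_1 = 7/2, r_2 = 2.
Take r = r_1 = 7/2. Let y(x) = x^r sum_{n>=0} a_n x^n with a_0 = 1.
Substitute y = x^r sum a_n x^n and match x^{r+n}. The recurrence is
  D(n) a_n + 1 a_{n-1} - 2 a_{n-2} = 0,  where D(n) = (r+n)(r+n-1) + (-9/2)(r+n) + (7).
  a_n = [-1 a_{n-1} + 2 a_{n-2}] / D(n).
Since the indicial polynomial factors as (r - r_1)(r - r_2), D(n) = (r_1 + n - r_1)(r_1 + n - r_2) = n(n + 3/2).
Evaluating step by step (a_0 = 1):
  n = 1: D(1) = 1(1 + 3/2) = 5/2; numerator = -1(1) = -1; a_1 = (-1)/(5/2) = -2/5
  n = 2: D(2) = 2(2 + 3/2) = 7; numerator = -1(-2/5) + 2(1) = 12/5; a_2 = (12/5)/(7) = 12/35
  n = 3: D(3) = 3(3 + 3/2) = 27/2; numerator = -1(12/35) + 2(-2/5) = -8/7; a_3 = (-8/7)/(27/2) = -16/189
  n = 4: D(4) = 4(4 + 3/2) = 22; numerator = -1(-16/189) + 2(12/35) = 104/135; a_4 = (104/135)/(22) = 52/1485

r = 7/2; a_0 = 1; a_1 = -2/5; a_2 = 12/35; a_3 = -16/189; a_4 = 52/1485


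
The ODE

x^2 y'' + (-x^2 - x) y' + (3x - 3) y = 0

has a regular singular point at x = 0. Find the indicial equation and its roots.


Divide by x^2 to reach normal form y'' + P_1(x) y' + P_2(x) y = 0 with P_1(x) = -1 - 1/x and P_2(x) = 3/x - 3/x^2.
x = 0 is a singular point because the y'-coefficient -1 - 1/x has a pole at x = 0 and the y-coefficient 3/x - 3/x^2 has a pole at x = 0.
It is a regular singular point because x P_1(x) = p(x) = -x - 1 and x^2 P_2(x) = q(x) = 3x - 3 are polynomials, hence analytic at x = 0.
p(0) = -1,  q(0) = -3.
Indicial equation: r(r-1) + p(0) r + q(0) = 0, i.e. r^2 + (p(0) - 1) r + q(0) = 0, i.e. r^2 - 2 r - 3 = 0.
Discriminant: (-2)^2 - 4(-3) = 16, so r = (2 ± 4)/2.
Solving: r_1 = 3, r_2 = -1.

indicial: r^2 - 2 r - 3 = 0; roots r_1 = 3, r_2 = -1


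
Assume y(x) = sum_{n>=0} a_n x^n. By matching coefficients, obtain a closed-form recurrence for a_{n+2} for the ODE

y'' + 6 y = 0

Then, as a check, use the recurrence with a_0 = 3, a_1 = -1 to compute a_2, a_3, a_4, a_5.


Substitute y = sum_n a_n x^n into y'' + (const) y = 0.
y''(x) = sum_{n>=0} (n+2)(n+1) a_{n+2} x^n.
The ODE becomes sum_n [(n+2)(n+1) a_{n+2} + 6 a_n] x^n = 0.
Setting each coefficient to zero gives the recurrence:
  (n+2)(n+1) a_{n+2} + 6 a_n = 0,
  a_{n+2} = -6 / ((n+1)(n+2)) a_n.

Check with a_0 = 3, a_1 = -1 (apply the recurrence for n = 0, 1, 2, 3): a_0 = 3, a_1 = -1, a_2 = -9, a_3 = 1, a_4 = 9/2, a_5 = -3/10.

a_{n+2} = -6/((n+1)(n+2)) * a_n; check: a_0 = 3, a_1 = -1, a_2 = -9, a_3 = 1, a_4 = 9/2, a_5 = -3/10


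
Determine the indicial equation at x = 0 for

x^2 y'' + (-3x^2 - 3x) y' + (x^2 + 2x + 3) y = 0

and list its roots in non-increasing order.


Divide by x^2 to reach normal form y'' + P_1(x) y' + P_2(x) y = 0 with P_1(x) = -3 - 3/x and P_2(x) = 1 + 2/x + 3/x^2.
x = 0 is a singular point because the y'-coefficient -3 - 3/x has a pole at x = 0 and the y-coefficient 1 + 2/x + 3/x^2 has a pole at x = 0.
It is a regular singular point because x P_1(x) = p(x) = -3x - 3 and x^2 P_2(x) = q(x) = x^2 + 2x + 3 are polynomials, hence analytic at x = 0.
p(0) = -3,  q(0) = 3.
Indicial equation: r(r-1) + p(0) r + q(0) = 0, i.e. r^2 + (p(0) - 1) r + q(0) = 0, i.e. r^2 - 4 r + 3 = 0.
Discriminant: (-4)^2 - 4(3) = 4, so r = (4 ± 2)/2.
Solving: r_1 = 3, r_2 = 1.

indicial: r^2 - 4 r + 3 = 0; roots r_1 = 3, r_2 = 1


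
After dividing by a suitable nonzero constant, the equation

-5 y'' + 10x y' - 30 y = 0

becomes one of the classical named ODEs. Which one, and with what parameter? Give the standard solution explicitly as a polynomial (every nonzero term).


All three coefficients share the factor -5; dividing through by -5 gives  y'' - 2x y' + 6 y = 0.
This matches the Hermite equation y'' - 2x y' + 2n y = 0 with 2n = 6, so n = 3; the polynomial solution is H_3(x).
With y = sum_k a_k x^k, matching x^k gives (k+2)(k+1) a_{k+2} = 2(k - n) a_k = 2(k - 3) a_k. The right side vanishes at k = 3, so the series with the parity of 3 terminates at degree 3.
Standard normalization: leading coefficient of H_n is 2^n, so a_3 = 2^3 = 8. Work downward with a_k = (k+1)(k+2) a_{k+2} / (2(k - n)):
  a_1 = (2)(3)(8) / (2(1 - 3)) = 48/(-4) = -12
Hence H_3(x) = 8 x^3 - 12 x.

H_3(x); series = 8 x^3 - 12 x


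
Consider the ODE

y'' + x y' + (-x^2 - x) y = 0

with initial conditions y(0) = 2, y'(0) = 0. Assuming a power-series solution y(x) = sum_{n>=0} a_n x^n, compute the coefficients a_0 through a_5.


Ansatz: y(x) = sum_{n>=0} a_n x^n, so y'(x) = sum_{n>=1} n a_n x^(n-1) and y''(x) = sum_{n>=2} n(n-1) a_n x^(n-2).
Substitute into P(x) y'' + Q(x) y' + R(x) y = 0 with P(x) = 1, Q(x) = x, R(x) = -x^2 - x, and match powers of x.
Initial conditions: a_0 = 2, a_1 = 0.
Setting the coefficient of each power of x to zero and solving order by order (substituting the coefficients already found):
  x^0: 2 a_2 = 0  ->  a_2 = 0
  x^1: 6 a_3 + a_1 - a_0 = 0  ->  6 a_3 = -a_1 + a_0 = 2  ->  a_3 = 1/3
  x^2: 12 a_4 + 2 a_2 - a_1 - a_0 = 0  ->  12 a_4 = -2 a_2 + a_1 + a_0 = 2  ->  a_4 = 1/6
  x^3: 20 a_5 + 3 a_3 - a_2 - a_1 = 0  ->  20 a_5 = -3 a_3 + a_2 + a_1 = -1  ->  a_5 = -1/20
Truncated series: y(x) = 2 + (1/3) x^3 + (1/6) x^4 - (1/20) x^5 + O(x^6).

a_0 = 2; a_1 = 0; a_2 = 0; a_3 = 1/3; a_4 = 1/6; a_5 = -1/20
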